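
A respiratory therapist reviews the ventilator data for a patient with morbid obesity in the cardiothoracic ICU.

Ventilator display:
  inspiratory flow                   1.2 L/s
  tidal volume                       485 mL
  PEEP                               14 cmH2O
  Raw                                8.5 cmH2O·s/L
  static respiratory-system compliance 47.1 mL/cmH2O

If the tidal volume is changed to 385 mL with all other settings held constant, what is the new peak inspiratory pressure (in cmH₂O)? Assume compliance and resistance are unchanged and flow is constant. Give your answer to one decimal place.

PIP = Vt/C + R·V̇ + PEEP (constant-flow equation of motion).
Only the elastic term changes: ΔPIP = ΔVt / C = (385 − 485) / 47.1 = -2.123 cmH2O.
Original PIP = 485/47.1 + 8.5×1.2 + 14 = 34.497 cmH2O; new PIP = 34.497 + (-2.123) = 32.374 cmH2O.

32.4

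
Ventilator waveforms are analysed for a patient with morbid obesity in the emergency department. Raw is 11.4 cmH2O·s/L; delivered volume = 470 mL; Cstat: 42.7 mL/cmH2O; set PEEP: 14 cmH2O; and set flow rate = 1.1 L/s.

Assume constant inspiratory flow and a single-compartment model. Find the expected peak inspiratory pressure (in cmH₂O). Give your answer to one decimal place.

Equation of motion (constant flow): PIP = Vt/C + R·V̇ + PEEP.
PIP = 470/42.7 + 11.4×1.1 + 14 = 11.007 + 12.54 + 14 = 37.547 cmH2O.

37.5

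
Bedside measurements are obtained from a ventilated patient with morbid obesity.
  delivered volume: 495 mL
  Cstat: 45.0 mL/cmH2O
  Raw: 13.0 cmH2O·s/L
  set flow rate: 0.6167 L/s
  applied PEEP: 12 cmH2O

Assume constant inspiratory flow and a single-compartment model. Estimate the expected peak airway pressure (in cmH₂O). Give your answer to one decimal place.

Equation of motion (constant flow): PIP = Vt/C + R·V̇ + PEEP.
PIP = 495/45.0 + 13.0×0.6167 + 12 = 11.0 + 8.017 + 12 = 31.017 cmH2O.

31.0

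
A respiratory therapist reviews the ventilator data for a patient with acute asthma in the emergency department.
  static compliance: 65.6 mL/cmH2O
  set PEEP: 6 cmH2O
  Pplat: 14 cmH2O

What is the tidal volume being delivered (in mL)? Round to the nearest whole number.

525

Vt = Cstat × (Pplat − PEEP) = 65.6 × (14 − 6) = 65.6 × 8.0 = 524.8 mL.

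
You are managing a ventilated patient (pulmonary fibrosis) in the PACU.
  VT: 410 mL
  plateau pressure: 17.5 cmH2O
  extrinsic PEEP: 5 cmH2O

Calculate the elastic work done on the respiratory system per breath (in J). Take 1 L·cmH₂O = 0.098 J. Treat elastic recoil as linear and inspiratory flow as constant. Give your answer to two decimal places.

Elastic work ≈ ½ × (Pplat − PEEP) × Vt = 0.5 × (17.5 − 5) × 0.410 L = 0.5 × 12.5 × 0.410 = 2.563 L·cmH2O.
× 0.098 J/(L·cmH2O) → 0.2512 J.

0.25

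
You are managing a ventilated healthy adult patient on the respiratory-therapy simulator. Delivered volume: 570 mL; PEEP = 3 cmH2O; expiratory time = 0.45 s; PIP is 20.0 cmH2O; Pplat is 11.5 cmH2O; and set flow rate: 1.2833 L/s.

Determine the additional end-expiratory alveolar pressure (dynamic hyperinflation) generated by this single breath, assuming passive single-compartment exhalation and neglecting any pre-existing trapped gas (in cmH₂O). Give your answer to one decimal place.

R = (PIP − Pplat)/V̇ = (20.0 − 11.5) / 1.2833 = 8.5/1.2833 = 6.624 cmH2O·s/L.
C = Vt/(Pplat − PEEP) = 570.0 / (11.5 − 3) = 570.0/8.5 = 67.059 mL/cmH2O.
τ = R × C = 6.624 × 0.06706 L/cmH2O = 0.4442 s.
Fraction remaining = e^(−Te/τ) = e^(−0.45/0.4442) = 0.3631; trapped volume = 570.0 × 0.3631 = 206.97 mL.
Additional alveolar pressure from trapping ≈ V_trapped / C = 206.97 / 67.059 = 3.086 cmH2O.

3.1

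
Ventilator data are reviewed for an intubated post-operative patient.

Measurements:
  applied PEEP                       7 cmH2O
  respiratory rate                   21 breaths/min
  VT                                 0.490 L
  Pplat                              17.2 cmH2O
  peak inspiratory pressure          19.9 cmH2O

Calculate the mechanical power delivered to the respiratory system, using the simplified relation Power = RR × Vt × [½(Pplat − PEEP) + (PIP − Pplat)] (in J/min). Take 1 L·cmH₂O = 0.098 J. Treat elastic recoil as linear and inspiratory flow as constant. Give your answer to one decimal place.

7.9

Per-breath work = Vt × [½(Pplat−PEEP) + (PIP−Pplat)] = 0.490 × [0.5×10.2 + 2.7] = 0.490 × 7.8 = 3.822 L·cmH2O.
Power = 21 × 3.822 = 80.262 L·cmH2O/min.
× 0.098 J/(L·cmH2O) → 7.866 J/min.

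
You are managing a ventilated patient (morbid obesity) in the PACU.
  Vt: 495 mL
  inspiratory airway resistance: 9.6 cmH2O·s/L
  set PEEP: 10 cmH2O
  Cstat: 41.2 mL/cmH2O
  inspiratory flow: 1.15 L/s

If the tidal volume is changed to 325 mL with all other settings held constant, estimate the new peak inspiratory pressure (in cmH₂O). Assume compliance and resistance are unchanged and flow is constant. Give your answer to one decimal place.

28.9

PIP = Vt/C + R·V̇ + PEEP (constant-flow equation of motion).
Only the elastic term changes: ΔPIP = ΔVt / C = (325 − 495) / 41.2 = -4.126 cmH2O.
Original PIP = 495/41.2 + 9.6×1.15 + 10 = 33.055 cmH2O; new PIP = 33.055 + (-4.126) = 28.929 cmH2O.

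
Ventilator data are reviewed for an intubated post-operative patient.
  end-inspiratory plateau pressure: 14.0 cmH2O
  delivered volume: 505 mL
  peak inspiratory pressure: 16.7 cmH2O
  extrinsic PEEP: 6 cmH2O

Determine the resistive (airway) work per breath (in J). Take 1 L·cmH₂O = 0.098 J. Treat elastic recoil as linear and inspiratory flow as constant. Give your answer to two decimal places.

0.13

With constant inspiratory flow the resistive pressure is constant at PIP − Pplat = 16.7 − 14.0 = 2.7 cmH2O, so resistive work = 2.7 × 0.505 = 1.364 L·cmH2O.
× 0.098 J/(L·cmH2O) → 0.1337 J.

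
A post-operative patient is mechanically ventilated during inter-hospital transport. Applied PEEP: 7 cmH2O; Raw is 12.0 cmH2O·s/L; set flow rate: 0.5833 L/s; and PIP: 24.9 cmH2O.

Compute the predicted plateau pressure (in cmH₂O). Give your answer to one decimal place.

17.9

Pplat = PIP − Raw × flow = 24.9 − 12.0 × 0.5833 = 24.9 − 7.0 = 17.9 cmH2O.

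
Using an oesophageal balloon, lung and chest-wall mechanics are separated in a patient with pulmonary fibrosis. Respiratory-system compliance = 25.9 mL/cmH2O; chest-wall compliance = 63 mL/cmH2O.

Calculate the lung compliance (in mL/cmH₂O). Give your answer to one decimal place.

1/CL = 1/Crs − 1/Ccw.
1/CL = 1/25.9 − 1/63 = 0.02274.
CL = 43.975 mL/cmH2O.

44.0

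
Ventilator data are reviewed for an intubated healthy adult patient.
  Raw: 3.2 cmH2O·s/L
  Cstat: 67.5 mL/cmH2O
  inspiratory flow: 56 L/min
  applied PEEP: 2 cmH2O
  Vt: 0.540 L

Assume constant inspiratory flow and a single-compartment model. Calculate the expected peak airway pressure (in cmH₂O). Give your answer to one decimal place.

13.0

Flow: 56 L/min ÷ 60 = 0.9333 L/s.
Equation of motion (constant flow): PIP = Vt/C + R·V̇ + PEEP.
PIP = 540/67.5 + 3.2×0.9333 + 2 = 8.0 + 2.987 + 2 = 12.987 cmH2O.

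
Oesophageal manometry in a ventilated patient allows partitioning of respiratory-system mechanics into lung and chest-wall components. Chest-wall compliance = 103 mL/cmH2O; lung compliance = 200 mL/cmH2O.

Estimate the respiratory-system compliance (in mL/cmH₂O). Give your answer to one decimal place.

Lung and chest wall are elastances in series: 1/Crs = 1/CL + 1/Ccw.
1/Crs = 1/200 + 1/103 = 0.01471.
Crs = 67.981 mL/cmH2O.

68.0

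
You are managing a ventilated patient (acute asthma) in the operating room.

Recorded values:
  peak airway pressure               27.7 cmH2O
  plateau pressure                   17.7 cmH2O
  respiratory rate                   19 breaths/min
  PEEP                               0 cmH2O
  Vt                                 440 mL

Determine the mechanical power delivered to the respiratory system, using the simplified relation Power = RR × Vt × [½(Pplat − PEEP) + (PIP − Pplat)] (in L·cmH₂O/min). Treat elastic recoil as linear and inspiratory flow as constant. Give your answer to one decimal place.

Per-breath work = Vt × [½(Pplat−PEEP) + (PIP−Pplat)] = 0.440 × [0.5×17.7 + 10.0] = 0.440 × 18.85 = 8.294 L·cmH2O.
Power = 19 × 8.294 = 157.59 L·cmH2O/min.

157.6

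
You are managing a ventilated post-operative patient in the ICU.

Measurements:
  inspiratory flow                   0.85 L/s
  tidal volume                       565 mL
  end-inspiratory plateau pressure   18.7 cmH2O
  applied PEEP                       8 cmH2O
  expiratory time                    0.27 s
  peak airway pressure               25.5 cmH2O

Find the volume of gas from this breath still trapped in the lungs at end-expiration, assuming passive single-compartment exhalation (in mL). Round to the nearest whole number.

R = (PIP − Pplat)/V̇ = (25.5 − 18.7) / 0.85 = 6.8/0.85 = 8.0 cmH2O·s/L.
C = Vt/(Pplat − PEEP) = 565.0 / (18.7 − 8) = 565.0/10.7 = 52.804 mL/cmH2O.
τ = R × C = 8.0 × 0.0528 L/cmH2O = 0.4224 s.
Fraction remaining = e^(−Te/τ) = e^(−0.27/0.4224) = 0.5277.
Trapped volume = 565.0 × 0.5277 = 298.15 mL.

298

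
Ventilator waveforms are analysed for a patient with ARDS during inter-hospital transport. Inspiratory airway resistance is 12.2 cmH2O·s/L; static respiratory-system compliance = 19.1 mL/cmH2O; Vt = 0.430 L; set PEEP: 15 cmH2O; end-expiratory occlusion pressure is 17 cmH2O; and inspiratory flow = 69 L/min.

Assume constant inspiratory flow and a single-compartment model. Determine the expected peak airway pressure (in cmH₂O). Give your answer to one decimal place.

Flow: 69 L/min ÷ 60 = 1.15 L/s.
Total PEEP = 17 cmH2O (set 15 + intrinsic 2); this is the baseline alveolar pressure.
Equation of motion (constant flow): PIP = Vt/C + R·V̇ + PEEP.
PIP = 430/19.1 + 12.2×1.15 + 17 = 22.513 + 14.03 + 17 = 53.543 cmH2O.

53.5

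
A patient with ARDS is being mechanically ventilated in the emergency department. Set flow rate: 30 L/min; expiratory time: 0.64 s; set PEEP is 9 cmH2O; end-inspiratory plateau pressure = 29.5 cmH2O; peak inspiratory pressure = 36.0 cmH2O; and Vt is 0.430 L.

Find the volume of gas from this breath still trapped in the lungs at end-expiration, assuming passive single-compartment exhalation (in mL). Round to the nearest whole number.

Flow: 30 L/min ÷ 60 = 0.5 L/s.
R = (PIP − Pplat)/V̇ = (36.0 − 29.5) / 0.5 = 6.5/0.5 = 13.0 cmH2O·s/L.
C = Vt/(Pplat − PEEP) = 430.0 / (29.5 − 9) = 430.0/20.5 = 20.976 mL/cmH2O.
τ = R × C = 13.0 × 0.02098 L/cmH2O = 0.2727 s.
Fraction remaining = e^(−Te/τ) = e^(−0.64/0.2727) = 0.09567.
Trapped volume = 430.0 × 0.09567 = 41.138 mL.

41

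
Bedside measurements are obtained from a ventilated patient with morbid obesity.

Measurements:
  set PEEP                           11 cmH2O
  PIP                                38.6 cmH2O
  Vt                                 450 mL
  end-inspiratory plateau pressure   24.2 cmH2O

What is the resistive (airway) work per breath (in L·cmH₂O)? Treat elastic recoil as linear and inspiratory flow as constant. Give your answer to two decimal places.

6.48

With constant inspiratory flow the resistive pressure is constant at PIP − Pplat = 38.6 − 24.2 = 14.4 cmH2O, so resistive work = 14.4 × 0.450 = 6.48 L·cmH2O.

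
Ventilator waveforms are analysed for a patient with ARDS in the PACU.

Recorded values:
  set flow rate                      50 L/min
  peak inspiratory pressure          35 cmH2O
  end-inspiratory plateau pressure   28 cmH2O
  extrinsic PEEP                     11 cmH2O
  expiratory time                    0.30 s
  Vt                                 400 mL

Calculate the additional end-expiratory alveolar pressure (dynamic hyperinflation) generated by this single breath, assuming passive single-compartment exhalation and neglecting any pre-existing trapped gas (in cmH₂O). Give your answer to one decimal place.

Flow: 50 L/min ÷ 60 = 0.8333 L/s.
R = (PIP − Pplat)/V̇ = (35 − 28) / 0.8333 = 7.0/0.8333 = 8.4 cmH2O·s/L.
C = Vt/(Pplat − PEEP) = 400.0 / (28 − 11) = 400.0/17.0 = 23.529 mL/cmH2O.
τ = R × C = 8.4 × 0.02353 L/cmH2O = 0.1977 s.
Fraction remaining = e^(−Te/τ) = e^(−0.30/0.1977) = 0.2193; trapped volume = 400.0 × 0.2193 = 87.72 mL.
Additional alveolar pressure from trapping ≈ V_trapped / C = 87.72 / 23.529 = 3.728 cmH2O.

3.7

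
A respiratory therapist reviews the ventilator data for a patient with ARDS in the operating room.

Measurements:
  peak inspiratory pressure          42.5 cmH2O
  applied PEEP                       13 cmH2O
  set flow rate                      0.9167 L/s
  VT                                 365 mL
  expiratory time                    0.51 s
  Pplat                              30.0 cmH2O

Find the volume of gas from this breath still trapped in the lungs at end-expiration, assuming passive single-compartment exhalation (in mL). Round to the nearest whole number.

R = (PIP − Pplat)/V̇ = (42.5 − 30.0) / 0.9167 = 12.5/0.9167 = 13.636 cmH2O·s/L.
C = Vt/(Pplat − PEEP) = 365.0 / (30.0 − 13) = 365.0/17.0 = 21.471 mL/cmH2O.
τ = R × C = 13.636 × 0.02147 L/cmH2O = 0.2928 s.
Fraction remaining = e^(−Te/τ) = e^(−0.51/0.2928) = 0.1752.
Trapped volume = 365.0 × 0.1752 = 63.948 mL.

64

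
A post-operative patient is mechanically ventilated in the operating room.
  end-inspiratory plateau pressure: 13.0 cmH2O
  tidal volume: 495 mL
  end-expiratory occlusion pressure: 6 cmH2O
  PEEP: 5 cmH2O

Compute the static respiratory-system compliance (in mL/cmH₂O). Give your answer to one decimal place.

70.7

End-expiratory occlusion gives total PEEP = 6 cmH2O (intrinsic PEEP = 6 − 5 = 1). Use total PEEP for the elastic gradient.
Cstat = Vt / (Pplat − PEEPtotal) = 495 / (13.0 − 6) = 495 / 7.0 = 70.714 mL/cmH2O.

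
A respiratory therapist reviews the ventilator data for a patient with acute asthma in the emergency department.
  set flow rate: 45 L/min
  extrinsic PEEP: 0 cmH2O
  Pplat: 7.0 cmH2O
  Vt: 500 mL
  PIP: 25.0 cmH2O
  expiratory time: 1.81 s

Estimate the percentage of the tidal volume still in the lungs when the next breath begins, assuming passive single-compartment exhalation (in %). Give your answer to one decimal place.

Flow: 45 L/min ÷ 60 = 0.75 L/s.
R = (PIP − Pplat)/V̇ = (25.0 − 7.0) / 0.75 = 18.0/0.75 = 24.0 cmH2O·s/L.
C = Vt/(Pplat − PEEP) = 500.0 / (7.0 − 0) = 500.0/7.0 = 71.429 mL/cmH2O.
τ = R × C = 24.0 × 0.07143 L/cmH2O = 1.714 s.
Fraction remaining at end-expiration = e^(−Te/τ) = e^(−1.81/1.714) = 0.3478 → 34.78%.

34.8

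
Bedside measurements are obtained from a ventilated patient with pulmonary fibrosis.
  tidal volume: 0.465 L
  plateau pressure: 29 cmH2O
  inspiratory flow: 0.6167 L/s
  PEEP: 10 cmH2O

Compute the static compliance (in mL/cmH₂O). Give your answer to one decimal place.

Cstat = Vt / (Pplat − PEEP) = 465 / (29 − 10) = 465 / 19.0 = 24.474 mL/cmH2O.

24.5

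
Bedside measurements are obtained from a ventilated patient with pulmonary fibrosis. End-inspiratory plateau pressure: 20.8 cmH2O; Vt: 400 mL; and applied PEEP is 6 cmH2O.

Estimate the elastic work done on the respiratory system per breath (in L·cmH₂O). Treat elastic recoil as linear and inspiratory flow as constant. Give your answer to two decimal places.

2.96

Elastic work ≈ ½ × (Pplat − PEEP) × Vt = 0.5 × (20.8 − 6) × 0.400 L = 0.5 × 14.8 × 0.400 = 2.96 L·cmH2O.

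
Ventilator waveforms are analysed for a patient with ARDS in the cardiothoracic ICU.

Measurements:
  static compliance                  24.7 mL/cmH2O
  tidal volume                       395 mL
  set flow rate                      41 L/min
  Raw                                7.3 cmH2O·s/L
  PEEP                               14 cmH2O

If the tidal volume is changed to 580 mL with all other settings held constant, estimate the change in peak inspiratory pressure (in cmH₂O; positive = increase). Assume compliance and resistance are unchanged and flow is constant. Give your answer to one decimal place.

PIP = Vt/C + R·V̇ + PEEP (constant-flow equation of motion).
Only the elastic term changes: ΔPIP = ΔVt / C = (580 − 395) / 24.7 = 7.49 cmH2O.

7.5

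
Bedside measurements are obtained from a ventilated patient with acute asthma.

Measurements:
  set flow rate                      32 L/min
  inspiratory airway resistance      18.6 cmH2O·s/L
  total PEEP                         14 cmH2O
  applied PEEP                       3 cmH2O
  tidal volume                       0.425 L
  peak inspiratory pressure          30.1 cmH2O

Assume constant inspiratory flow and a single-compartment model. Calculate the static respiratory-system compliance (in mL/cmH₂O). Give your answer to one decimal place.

Flow: 32 L/min ÷ 60 = 0.5333 L/s.
Total PEEP = 14 cmH2O (set 3 + intrinsic 11); this is the baseline alveolar pressure.
Equation of motion (constant flow): PIP = Vt/C + R·V̇ + PEEP.
Vt/C = PIP − R·V̇ − PEEP = 30.1 − 18.6×0.5333 − 14 = 30.1 − 9.919 − 14 = 6.181 cmH2O.
C = Vt / 6.181 = 425 / 6.181 = 68.759 mL/cmH2O.

68.8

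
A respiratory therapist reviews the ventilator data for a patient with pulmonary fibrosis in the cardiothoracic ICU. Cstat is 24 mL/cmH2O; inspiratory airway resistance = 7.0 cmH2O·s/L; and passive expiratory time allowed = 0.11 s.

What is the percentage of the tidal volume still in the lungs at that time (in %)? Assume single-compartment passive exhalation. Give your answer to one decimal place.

τ = R × C = 7.0 × 24 mL/cmH2O = 7.0 × 0.024 L/cmH2O = 0.168 s.
Passive exhalation: V(t)/V₀ = e^(−t/τ) = e^(−0.11/0.168) = 0.5196.
Fraction remaining = 0.5196 → 51.96%.

52.0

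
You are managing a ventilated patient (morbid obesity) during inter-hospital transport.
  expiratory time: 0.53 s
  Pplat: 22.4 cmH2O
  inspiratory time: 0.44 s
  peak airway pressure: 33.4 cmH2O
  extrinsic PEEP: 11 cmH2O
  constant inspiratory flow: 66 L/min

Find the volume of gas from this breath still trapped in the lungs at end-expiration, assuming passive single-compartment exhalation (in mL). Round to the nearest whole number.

Flow: 66 L/min ÷ 60 = 1.1 L/s.
Vt = flow × Ti = 1.1 L/s × 0.44 s × 1000 mL/L = 484.0 mL.
R = (PIP − Pplat)/V̇ = (33.4 − 22.4) / 1.1 = 11.0/1.1 = 10.0 cmH2O·s/L.
C = Vt/(Pplat − PEEP) = 484.0 / (22.4 − 11) = 484.0/11.4 = 42.456 mL/cmH2O.
τ = R × C = 10.0 × 0.04246 L/cmH2O = 0.4246 s.
Fraction remaining = e^(−Te/τ) = e^(−0.53/0.4246) = 0.287.
Trapped volume = 484.0 × 0.287 = 138.91 mL.

139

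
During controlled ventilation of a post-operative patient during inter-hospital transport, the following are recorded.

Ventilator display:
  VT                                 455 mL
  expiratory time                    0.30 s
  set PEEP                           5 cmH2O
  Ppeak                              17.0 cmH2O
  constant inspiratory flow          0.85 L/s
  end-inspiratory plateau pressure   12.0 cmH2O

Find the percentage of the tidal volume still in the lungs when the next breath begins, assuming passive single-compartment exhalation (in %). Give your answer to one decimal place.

45.6

R = (PIP − Pplat)/V̇ = (17.0 − 12.0) / 0.85 = 5.0/0.85 = 5.882 cmH2O·s/L.
C = Vt/(Pplat − PEEP) = 455.0 / (12.0 − 5) = 455.0/7.0 = 65.0 mL/cmH2O.
τ = R × C = 5.882 × 0.065 L/cmH2O = 0.3823 s.
Fraction remaining at end-expiration = e^(−Te/τ) = e^(−0.30/0.3823) = 0.4562 → 45.62%.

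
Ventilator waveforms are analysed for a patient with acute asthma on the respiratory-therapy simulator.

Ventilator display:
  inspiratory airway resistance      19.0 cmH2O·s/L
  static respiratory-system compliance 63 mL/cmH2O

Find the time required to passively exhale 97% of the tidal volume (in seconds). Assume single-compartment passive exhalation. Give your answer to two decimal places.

τ = R × C = 19.0 × 63 mL/cmH2O = 19.0 × 0.063 L/cmH2O = 1.197 s.
Exhaled fraction f = 1 − e^(−t/τ) → t = −τ·ln(1 − f) = −1.197·ln(0.03) = 4.197 s.

4.20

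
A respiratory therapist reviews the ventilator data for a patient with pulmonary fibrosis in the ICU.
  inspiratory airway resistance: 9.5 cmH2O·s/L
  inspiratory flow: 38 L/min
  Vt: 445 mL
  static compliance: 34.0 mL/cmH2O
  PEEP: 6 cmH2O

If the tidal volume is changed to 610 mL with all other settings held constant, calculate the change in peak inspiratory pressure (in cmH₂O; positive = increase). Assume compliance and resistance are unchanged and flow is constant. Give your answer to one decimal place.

4.9

PIP = Vt/C + R·V̇ + PEEP (constant-flow equation of motion).
Only the elastic term changes: ΔPIP = ΔVt / C = (610 − 445) / 34.0 = 4.853 cmH2O.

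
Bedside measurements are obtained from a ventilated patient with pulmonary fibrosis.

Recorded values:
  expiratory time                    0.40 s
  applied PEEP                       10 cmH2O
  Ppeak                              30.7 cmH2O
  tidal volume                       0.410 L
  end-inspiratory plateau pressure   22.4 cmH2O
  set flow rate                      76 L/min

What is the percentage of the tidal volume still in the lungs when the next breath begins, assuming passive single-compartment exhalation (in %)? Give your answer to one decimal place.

15.8

Flow: 76 L/min ÷ 60 = 1.2667 L/s.
R = (PIP − Pplat)/V̇ = (30.7 − 22.4) / 1.2667 = 8.3/1.2667 = 6.552 cmH2O·s/L.
C = Vt/(Pplat − PEEP) = 410.0 / (22.4 − 10) = 410.0/12.4 = 33.065 mL/cmH2O.
τ = R × C = 6.552 × 0.03307 L/cmH2O = 0.2167 s.
Fraction remaining at end-expiration = e^(−Te/τ) = e^(−0.40/0.2167) = 0.1579 → 15.79%.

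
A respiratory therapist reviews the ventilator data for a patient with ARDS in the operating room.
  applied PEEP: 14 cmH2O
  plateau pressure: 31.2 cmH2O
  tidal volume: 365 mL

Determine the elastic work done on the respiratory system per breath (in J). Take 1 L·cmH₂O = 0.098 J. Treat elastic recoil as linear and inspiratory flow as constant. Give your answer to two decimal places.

Elastic work ≈ ½ × (Pplat − PEEP) × Vt = 0.5 × (31.2 − 14) × 0.365 L = 0.5 × 17.2 × 0.365 = 3.139 L·cmH2O.
× 0.098 J/(L·cmH2O) → 0.3076 J.

0.31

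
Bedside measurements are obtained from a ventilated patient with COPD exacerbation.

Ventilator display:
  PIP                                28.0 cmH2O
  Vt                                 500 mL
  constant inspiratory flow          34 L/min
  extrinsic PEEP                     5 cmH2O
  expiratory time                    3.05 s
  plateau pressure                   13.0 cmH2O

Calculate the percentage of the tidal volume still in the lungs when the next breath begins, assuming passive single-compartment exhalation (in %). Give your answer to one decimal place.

Flow: 34 L/min ÷ 60 = 0.5667 L/s.
R = (PIP − Pplat)/V̇ = (28.0 − 13.0) / 0.5667 = 15.0/0.5667 = 26.469 cmH2O·s/L.
C = Vt/(Pplat − PEEP) = 500.0 / (13.0 − 5) = 500.0/8.0 = 62.5 mL/cmH2O.
τ = R × C = 26.469 × 0.0625 L/cmH2O = 1.654 s.
Fraction remaining at end-expiration = e^(−Te/τ) = e^(−3.05/1.654) = 0.1582 → 15.82%.

15.8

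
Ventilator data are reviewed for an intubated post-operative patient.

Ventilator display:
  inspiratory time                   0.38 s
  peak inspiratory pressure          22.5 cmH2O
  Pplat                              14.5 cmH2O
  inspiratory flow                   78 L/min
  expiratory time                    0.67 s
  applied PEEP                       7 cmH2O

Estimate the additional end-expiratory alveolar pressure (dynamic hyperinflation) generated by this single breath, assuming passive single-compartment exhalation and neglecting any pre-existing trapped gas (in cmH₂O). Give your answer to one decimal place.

Flow: 78 L/min ÷ 60 = 1.3 L/s.
Vt = flow × Ti = 1.3 L/s × 0.38 s × 1000 mL/L = 494.0 mL.
R = (PIP − Pplat)/V̇ = (22.5 − 14.5) / 1.3 = 8.0/1.3 = 6.154 cmH2O·s/L.
C = Vt/(Pplat − PEEP) = 494.0 / (14.5 − 7) = 494.0/7.5 = 65.867 mL/cmH2O.
τ = R × C = 6.154 × 0.06587 L/cmH2O = 0.4054 s.
Fraction remaining = e^(−Te/τ) = e^(−0.67/0.4054) = 0.1915; trapped volume = 494.0 × 0.1915 = 94.601 mL.
Additional alveolar pressure from trapping ≈ V_trapped / C = 94.601 / 65.867 = 1.436 cmH2O.

1.4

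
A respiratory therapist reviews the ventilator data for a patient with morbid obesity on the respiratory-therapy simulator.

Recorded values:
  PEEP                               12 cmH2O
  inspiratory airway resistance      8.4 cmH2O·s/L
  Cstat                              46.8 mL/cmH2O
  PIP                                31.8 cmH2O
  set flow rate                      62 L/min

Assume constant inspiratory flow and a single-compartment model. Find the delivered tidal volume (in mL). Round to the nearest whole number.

520

Flow: 62 L/min ÷ 60 = 1.0333 L/s.
Equation of motion (constant flow): PIP = Vt/C + R·V̇ + PEEP.
Vt/C = PIP − R·V̇ − PEEP = 31.8 − 8.68 − 12 = 11.12 cmH2O.
Vt = C × 11.12 = 46.8 × 11.12 = 520.42 mL.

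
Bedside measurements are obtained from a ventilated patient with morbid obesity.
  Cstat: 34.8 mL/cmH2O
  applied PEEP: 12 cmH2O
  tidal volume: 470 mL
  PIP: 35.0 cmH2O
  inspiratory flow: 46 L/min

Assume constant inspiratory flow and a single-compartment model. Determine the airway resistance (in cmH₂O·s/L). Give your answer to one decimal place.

12.4

Flow: 46 L/min ÷ 60 = 0.7667 L/s.
Equation of motion (constant flow): PIP = Vt/C + R·V̇ + PEEP.
R·V̇ = PIP − Vt/C − PEEP = 35.0 − 470/34.8 − 12 = 35.0 − 13.506 − 12 = 9.494 cmH2O.
R = 9.494 / 0.7667 = 12.383 cmH2O·s/L.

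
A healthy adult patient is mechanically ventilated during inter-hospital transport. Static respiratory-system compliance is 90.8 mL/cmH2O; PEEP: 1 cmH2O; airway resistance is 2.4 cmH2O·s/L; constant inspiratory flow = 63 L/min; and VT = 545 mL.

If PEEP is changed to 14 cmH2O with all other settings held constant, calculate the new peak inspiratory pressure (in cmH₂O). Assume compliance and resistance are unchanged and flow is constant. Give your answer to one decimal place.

22.5

Flow: 63 L/min ÷ 60 = 1.05 L/s.
PIP = Vt/C + R·V̇ + PEEP (constant-flow equation of motion).
Only the baseline term changes: ΔPIP = ΔPEEP = 14 − 1 = 13.0 cmH2O.
Original PIP = 545/90.8 + 2.4×1.05 + 1 = 9.522 cmH2O; new PIP = 9.522 + (13.0) = 22.522 cmH2O.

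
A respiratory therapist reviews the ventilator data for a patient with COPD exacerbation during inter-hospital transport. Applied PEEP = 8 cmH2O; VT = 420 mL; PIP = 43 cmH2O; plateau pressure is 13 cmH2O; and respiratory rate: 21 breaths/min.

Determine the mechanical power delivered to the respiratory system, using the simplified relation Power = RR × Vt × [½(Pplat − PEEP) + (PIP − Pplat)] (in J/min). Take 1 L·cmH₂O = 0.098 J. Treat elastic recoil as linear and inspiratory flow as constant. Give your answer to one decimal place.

28.1

Per-breath work = Vt × [½(Pplat−PEEP) + (PIP−Pplat)] = 0.420 × [0.5×5.0 + 30.0] = 0.420 × 32.5 = 13.65 L·cmH2O.
Power = 21 × 13.65 = 286.65 L·cmH2O/min.
× 0.098 J/(L·cmH2O) → 28.092 J/min.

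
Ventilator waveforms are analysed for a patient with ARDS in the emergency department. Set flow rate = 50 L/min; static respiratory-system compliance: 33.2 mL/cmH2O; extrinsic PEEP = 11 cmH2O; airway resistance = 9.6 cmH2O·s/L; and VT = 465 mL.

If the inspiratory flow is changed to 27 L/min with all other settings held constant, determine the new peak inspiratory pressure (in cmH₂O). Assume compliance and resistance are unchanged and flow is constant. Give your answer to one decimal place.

29.3

Flow: 50 L/min ÷ 60 = 0.8333 L/s.
New flow: 27 L/min ÷ 60 = 0.45 L/s.
PIP = Vt/C + R·V̇ + PEEP (constant-flow equation of motion).
Only the resistive term changes: ΔPIP = R × ΔV̇ = 9.6 × (0.45 − 0.8333) = 9.6 × -0.3833 = -3.68 cmH2O.
Original PIP = 465/33.2 + 9.6×0.8333 + 11 = 33.006 cmH2O; new PIP = 33.006 + (-3.68) = 29.326 cmH2O.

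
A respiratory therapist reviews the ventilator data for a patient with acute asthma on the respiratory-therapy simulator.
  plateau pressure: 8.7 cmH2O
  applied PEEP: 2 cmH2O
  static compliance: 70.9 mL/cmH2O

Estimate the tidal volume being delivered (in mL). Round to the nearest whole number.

475

Vt = Cstat × (Pplat − PEEP) = 70.9 × (8.7 − 2) = 70.9 × 6.7 = 475.03 mL.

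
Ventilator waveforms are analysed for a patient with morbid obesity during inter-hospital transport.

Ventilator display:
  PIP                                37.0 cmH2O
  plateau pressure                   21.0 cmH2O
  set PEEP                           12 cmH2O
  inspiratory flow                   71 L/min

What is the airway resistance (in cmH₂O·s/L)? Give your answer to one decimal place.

Flow: 71 L/min ÷ 60 = 1.1833 L/s.
Raw = (PIP − Pplat) / flow = (37.0 − 21.0) / 1.1833 = 16.0 / 1.1833 = 13.522 cmH2O·s/L.

13.5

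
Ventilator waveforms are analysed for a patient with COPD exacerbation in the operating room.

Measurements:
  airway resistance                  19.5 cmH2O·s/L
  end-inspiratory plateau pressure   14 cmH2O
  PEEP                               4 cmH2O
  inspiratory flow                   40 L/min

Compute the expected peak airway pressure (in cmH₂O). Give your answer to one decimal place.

Flow: 40 L/min ÷ 60 = 0.6667 L/s.
PIP = Pplat + Raw × flow = 14 + 19.5 × 0.6667 = 14 + 13.001 = 27.001 cmH2O.

27.0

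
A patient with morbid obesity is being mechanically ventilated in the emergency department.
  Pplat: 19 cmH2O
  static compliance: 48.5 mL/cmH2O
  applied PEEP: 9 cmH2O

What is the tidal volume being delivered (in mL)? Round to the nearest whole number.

Vt = Cstat × (Pplat − PEEP) = 48.5 × (19 − 9) = 48.5 × 10.0 = 485.0 mL.

485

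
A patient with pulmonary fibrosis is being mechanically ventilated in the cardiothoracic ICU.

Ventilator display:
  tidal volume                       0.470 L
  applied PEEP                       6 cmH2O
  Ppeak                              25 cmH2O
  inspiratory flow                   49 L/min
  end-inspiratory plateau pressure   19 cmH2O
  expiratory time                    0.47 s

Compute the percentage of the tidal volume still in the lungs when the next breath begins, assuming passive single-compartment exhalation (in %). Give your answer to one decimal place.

17.0

Flow: 49 L/min ÷ 60 = 0.8167 L/s.
R = (PIP − Pplat)/V̇ = (25 − 19) / 0.8167 = 6.0/0.8167 = 7.347 cmH2O·s/L.
C = Vt/(Pplat − PEEP) = 470.0 / (19 − 6) = 470.0/13.0 = 36.154 mL/cmH2O.
τ = R × C = 7.347 × 0.03615 L/cmH2O = 0.2656 s.
Fraction remaining at end-expiration = e^(−Te/τ) = e^(−0.47/0.2656) = 0.1704 → 17.04%.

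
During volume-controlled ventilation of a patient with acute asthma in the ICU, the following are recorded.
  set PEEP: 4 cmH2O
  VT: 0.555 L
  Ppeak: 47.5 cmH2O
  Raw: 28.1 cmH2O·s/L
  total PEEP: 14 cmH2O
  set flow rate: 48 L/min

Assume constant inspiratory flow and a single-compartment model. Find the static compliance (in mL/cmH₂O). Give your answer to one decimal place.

Flow: 48 L/min ÷ 60 = 0.8 L/s.
Total PEEP = 14 cmH2O (set 4 + intrinsic 10); this is the baseline alveolar pressure.
Equation of motion (constant flow): PIP = Vt/C + R·V̇ + PEEP.
Vt/C = PIP − R·V̇ − PEEP = 47.5 − 28.1×0.8 − 14 = 47.5 − 22.48 − 14 = 11.02 cmH2O.
C = Vt / 11.02 = 555 / 11.02 = 50.363 mL/cmH2O.

50.4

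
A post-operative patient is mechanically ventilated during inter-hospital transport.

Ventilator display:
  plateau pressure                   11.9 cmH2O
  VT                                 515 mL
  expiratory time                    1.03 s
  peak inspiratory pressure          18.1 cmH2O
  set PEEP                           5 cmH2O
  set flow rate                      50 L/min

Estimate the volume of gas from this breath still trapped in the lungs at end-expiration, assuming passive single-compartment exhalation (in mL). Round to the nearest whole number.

Flow: 50 L/min ÷ 60 = 0.8333 L/s.
R = (PIP − Pplat)/V̇ = (18.1 − 11.9) / 0.8333 = 6.2/0.8333 = 7.44 cmH2O·s/L.
C = Vt/(Pplat − PEEP) = 515.0 / (11.9 − 5) = 515.0/6.9 = 74.638 mL/cmH2O.
τ = R × C = 7.44 × 0.07464 L/cmH2O = 0.5553 s.
Fraction remaining = e^(−Te/τ) = e^(−1.03/0.5553) = 0.1565.
Trapped volume = 515.0 × 0.1565 = 80.598 mL.

81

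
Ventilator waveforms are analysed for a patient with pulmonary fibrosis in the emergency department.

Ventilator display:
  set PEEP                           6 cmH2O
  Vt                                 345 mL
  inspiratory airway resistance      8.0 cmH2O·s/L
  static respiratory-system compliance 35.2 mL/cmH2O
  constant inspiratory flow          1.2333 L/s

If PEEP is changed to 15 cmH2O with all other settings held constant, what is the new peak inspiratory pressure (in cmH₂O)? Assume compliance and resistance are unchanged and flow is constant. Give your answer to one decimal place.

34.7

PIP = Vt/C + R·V̇ + PEEP (constant-flow equation of motion).
Only the baseline term changes: ΔPIP = ΔPEEP = 15 − 6 = 9.0 cmH2O.
Original PIP = 345/35.2 + 8.0×1.2333 + 6 = 25.668 cmH2O; new PIP = 25.668 + (9.0) = 34.668 cmH2O.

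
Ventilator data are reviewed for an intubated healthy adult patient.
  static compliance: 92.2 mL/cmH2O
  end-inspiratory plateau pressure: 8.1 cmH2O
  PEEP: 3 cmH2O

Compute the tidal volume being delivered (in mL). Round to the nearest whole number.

470

Vt = Cstat × (Pplat − PEEP) = 92.2 × (8.1 − 3) = 92.2 × 5.1 = 470.22 mL.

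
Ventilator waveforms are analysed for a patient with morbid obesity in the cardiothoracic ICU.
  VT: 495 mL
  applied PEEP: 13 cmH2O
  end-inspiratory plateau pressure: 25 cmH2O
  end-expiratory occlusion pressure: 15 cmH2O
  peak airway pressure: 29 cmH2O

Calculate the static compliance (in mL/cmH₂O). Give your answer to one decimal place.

End-expiratory occlusion gives total PEEP = 15 cmH2O (intrinsic PEEP = 15 − 13 = 2). Use total PEEP for the elastic gradient.
Cstat = Vt / (Pplat − PEEPtotal) = 495 / (25 − 15) = 495 / 10.0 = 49.5 mL/cmH2O.

49.5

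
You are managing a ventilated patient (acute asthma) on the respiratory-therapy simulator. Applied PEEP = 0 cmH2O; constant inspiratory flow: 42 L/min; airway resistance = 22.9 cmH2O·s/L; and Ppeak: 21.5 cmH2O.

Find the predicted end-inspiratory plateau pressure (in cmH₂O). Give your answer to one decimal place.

5.5

Flow: 42 L/min ÷ 60 = 0.7 L/s.
Pplat = PIP − Raw × flow = 21.5 − 22.9 × 0.7 = 21.5 − 16.03 = 5.47 cmH2O.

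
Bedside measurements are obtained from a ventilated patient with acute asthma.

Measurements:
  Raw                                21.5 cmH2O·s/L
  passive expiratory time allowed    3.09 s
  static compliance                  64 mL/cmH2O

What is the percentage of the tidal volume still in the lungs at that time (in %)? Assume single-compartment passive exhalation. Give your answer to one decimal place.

τ = R × C = 21.5 × 64 mL/cmH2O = 21.5 × 0.064 L/cmH2O = 1.376 s.
Passive exhalation: V(t)/V₀ = e^(−t/τ) = e^(−3.09/1.376) = 0.1059.
Fraction remaining = 0.1059 → 10.59%.

10.6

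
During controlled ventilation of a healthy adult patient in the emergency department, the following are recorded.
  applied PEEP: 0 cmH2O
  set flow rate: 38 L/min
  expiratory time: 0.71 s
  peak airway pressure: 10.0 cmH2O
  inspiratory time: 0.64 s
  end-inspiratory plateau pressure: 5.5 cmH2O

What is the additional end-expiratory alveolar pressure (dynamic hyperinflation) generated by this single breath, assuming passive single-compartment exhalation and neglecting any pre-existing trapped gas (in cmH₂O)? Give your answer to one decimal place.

1.4

Flow: 38 L/min ÷ 60 = 0.6333 L/s.
Vt = flow × Ti = 0.6333 L/s × 0.64 s × 1000 mL/L = 405.31 mL.
R = (PIP − Pplat)/V̇ = (10.0 − 5.5) / 0.6333 = 4.5/0.6333 = 7.106 cmH2O·s/L.
C = Vt/(Pplat − PEEP) = 405.31 / (5.5 − 0) = 405.31/5.5 = 73.693 mL/cmH2O.
τ = R × C = 7.106 × 0.07369 L/cmH2O = 0.5236 s.
Fraction remaining = e^(−Te/τ) = e^(−0.71/0.5236) = 0.2577; trapped volume = 405.31 × 0.2577 = 104.45 mL.
Additional alveolar pressure from trapping ≈ V_trapped / C = 104.45 / 73.693 = 1.417 cmH2O.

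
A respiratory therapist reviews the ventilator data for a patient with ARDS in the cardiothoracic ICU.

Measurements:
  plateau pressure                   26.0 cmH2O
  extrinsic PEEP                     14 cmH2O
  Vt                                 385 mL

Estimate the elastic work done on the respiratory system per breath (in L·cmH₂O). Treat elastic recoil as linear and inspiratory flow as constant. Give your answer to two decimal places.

Elastic work ≈ ½ × (Pplat − PEEP) × Vt = 0.5 × (26.0 − 14) × 0.385 L = 0.5 × 12.0 × 0.385 = 2.31 L·cmH2O.

2.31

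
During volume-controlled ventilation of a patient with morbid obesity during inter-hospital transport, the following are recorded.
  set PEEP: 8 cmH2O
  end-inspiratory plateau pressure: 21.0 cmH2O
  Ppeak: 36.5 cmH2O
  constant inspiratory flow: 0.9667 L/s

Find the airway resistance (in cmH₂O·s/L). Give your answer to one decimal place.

Raw = (PIP − Pplat) / flow = (36.5 − 21.0) / 0.9667 = 15.5 / 0.9667 = 16.034 cmH2O·s/L.

16.0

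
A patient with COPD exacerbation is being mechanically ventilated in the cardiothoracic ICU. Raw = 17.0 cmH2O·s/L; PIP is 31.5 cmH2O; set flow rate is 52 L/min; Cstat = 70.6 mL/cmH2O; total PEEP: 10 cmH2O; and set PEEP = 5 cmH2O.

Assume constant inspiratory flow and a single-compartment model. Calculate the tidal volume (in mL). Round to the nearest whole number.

Flow: 52 L/min ÷ 60 = 0.8667 L/s.
Total PEEP = 10 cmH2O (set 5 + intrinsic 5); this is the baseline alveolar pressure.
Equation of motion (constant flow): PIP = Vt/C + R·V̇ + PEEP.
Vt/C = PIP − R·V̇ − PEEP = 31.5 − 14.734 − 10 = 6.766 cmH2O.
Vt = C × 6.766 = 70.6 × 6.766 = 477.68 mL.

478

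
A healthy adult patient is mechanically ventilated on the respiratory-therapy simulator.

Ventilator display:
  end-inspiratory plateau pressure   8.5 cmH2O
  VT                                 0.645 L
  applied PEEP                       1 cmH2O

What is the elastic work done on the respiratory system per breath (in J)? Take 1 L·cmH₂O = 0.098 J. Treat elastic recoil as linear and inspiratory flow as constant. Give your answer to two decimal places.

0.24

Elastic work ≈ ½ × (Pplat − PEEP) × Vt = 0.5 × (8.5 − 1) × 0.645 L = 0.5 × 7.5 × 0.645 = 2.419 L·cmH2O.
× 0.098 J/(L·cmH2O) → 0.2371 J.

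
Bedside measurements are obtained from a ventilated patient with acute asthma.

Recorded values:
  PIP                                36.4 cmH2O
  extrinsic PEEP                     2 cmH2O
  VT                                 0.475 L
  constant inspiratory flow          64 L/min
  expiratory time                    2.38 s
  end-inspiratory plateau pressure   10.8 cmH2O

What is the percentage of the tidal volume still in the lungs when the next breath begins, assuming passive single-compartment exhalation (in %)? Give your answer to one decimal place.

Flow: 64 L/min ÷ 60 = 1.0667 L/s.
R = (PIP − Pplat)/V̇ = (36.4 − 10.8) / 1.0667 = 25.6/1.0667 = 23.999 cmH2O·s/L.
C = Vt/(Pplat − PEEP) = 475.0 / (10.8 − 2) = 475.0/8.8 = 53.977 mL/cmH2O.
τ = R × C = 23.999 × 0.05398 L/cmH2O = 1.295 s.
Fraction remaining at end-expiration = e^(−Te/τ) = e^(−2.38/1.295) = 0.1592 → 15.92%.

15.9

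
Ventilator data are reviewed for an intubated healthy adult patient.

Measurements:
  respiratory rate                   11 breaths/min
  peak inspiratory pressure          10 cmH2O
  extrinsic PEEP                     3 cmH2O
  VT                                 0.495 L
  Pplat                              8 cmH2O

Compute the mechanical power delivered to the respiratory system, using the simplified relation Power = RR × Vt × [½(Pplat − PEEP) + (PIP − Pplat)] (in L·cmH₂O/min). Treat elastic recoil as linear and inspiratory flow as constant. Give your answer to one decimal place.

24.5

Per-breath work = Vt × [½(Pplat−PEEP) + (PIP−Pplat)] = 0.495 × [0.5×5.0 + 2.0] = 0.495 × 4.5 = 2.228 L·cmH2O.
Power = 11 × 2.228 = 24.508 L·cmH2O/min.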